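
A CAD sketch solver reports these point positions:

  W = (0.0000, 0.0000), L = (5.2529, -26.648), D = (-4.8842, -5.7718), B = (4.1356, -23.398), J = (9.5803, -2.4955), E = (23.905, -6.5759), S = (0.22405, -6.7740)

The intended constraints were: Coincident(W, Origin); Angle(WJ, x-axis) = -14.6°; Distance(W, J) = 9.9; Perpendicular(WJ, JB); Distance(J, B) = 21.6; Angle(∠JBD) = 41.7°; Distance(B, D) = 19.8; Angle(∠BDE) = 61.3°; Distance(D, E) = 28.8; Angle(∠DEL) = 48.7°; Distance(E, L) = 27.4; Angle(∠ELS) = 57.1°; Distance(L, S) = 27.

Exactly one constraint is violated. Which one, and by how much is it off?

Distance(L, S) = 27 — off by 6.50.

W = (0.00, 0.00) ✓; WJ at -14.60° ✓; |WJ| = 9.900 ✓; ∠(WJ, JB) = 90.00° ✓; |JB| = 21.60 ✓; ∠JBD = 41.70° ✓; |BD| = 19.80 ✓; ∠BDE = 61.30° ✓; |DE| = 28.80 ✓; ∠DEL = 48.70° ✓; |EL| = 27.40 ✓; ∠ELS = 57.10° ✓; |LS| = 20.50 ✗.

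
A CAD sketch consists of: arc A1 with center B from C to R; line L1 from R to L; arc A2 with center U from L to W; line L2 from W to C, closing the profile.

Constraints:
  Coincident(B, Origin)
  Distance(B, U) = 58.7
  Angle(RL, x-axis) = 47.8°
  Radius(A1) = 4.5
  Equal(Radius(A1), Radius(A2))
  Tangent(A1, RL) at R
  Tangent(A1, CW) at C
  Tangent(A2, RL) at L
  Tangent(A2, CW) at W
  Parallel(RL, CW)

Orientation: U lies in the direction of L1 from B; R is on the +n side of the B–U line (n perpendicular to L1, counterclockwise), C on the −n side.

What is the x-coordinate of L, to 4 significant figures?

36.10

Tangency of A1 to both parallel lines with radius 4.5 puts R and C at B ± 4.5·n: R = (-3.334, 3.023), C = (3.334, -3.023). Equal radii place L and W the same way about U: L = U + 4.5·n = (36.10, 46.51), W = U − 4.5·n = (42.76, 40.46). So L.x = 36.10.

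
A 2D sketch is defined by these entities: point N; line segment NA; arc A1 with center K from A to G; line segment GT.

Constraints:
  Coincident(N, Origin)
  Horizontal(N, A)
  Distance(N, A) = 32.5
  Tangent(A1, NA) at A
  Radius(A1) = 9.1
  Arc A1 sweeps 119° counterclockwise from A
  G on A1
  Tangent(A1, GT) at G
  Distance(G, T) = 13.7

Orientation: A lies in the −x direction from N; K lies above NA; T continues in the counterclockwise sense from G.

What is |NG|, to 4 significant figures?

28.01

Since A1 is tangent to NA there, KA ⟂ NA, so K = A + (0, 9.1) = (-32.50, 9.100). On A1, A sits at bearing -90° from K; a 119° counterclockwise sweep puts G at bearing 29°, so G = K + 9.1·(cos 29°, sin 29°) = (-24.54, 13.51). Then |NG| = |G − N| = 28.01.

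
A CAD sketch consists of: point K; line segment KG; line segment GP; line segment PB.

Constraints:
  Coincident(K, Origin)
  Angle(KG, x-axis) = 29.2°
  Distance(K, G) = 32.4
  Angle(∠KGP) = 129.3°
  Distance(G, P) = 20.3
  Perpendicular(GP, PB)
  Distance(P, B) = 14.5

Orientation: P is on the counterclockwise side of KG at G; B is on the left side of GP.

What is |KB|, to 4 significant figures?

42.17

∠KGP = 129.3°, so GP runs at 29.2° + (180° − 129.3°) = 79.90° from the x-axis; with |GP| = 20.3, P = G + 20.3·(cos 79.90°, sin 79.90°) = (31.84, 35.79). The perpendicularity gives PB at right angles to GP; with |PB| = 14.5 on the left of GP, B = P + 14.5·(-0.9845, 0.1754) = (17.57, 38.33). Then |KB| = |B − K| = 42.17.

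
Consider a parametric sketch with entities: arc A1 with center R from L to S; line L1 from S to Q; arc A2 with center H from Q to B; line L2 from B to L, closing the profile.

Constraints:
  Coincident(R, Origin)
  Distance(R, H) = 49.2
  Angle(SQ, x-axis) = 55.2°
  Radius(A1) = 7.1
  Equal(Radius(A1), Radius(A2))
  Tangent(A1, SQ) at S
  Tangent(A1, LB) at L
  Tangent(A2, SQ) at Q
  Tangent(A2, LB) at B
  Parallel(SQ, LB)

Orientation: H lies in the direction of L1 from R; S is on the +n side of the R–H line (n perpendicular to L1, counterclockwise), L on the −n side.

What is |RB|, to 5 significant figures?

49.710

The slot axis is L1's direction at 55.2°, so u = (cos 55.2°, sin 55.2°) = (0.57071, 0.82115) and n = (−sin 55.2°, cos 55.2°) = (-0.82115, 0.57071). R is at the origin and H lies 49.2 along u from R, so H = 49.2·u = (28.079, 40.401). Tangency of A1 to both parallel lines with radius 7.1 puts S and L at R ± 7.1·n: S = (-5.8302, 4.0521), L = (5.8302, -4.0521). Equal radii place Q and B the same way about H: Q = H + 7.1·n = (22.249, 44.453), B = H − 7.1·n = (33.909, 36.348). Then |RB| = |B − R| = 49.710.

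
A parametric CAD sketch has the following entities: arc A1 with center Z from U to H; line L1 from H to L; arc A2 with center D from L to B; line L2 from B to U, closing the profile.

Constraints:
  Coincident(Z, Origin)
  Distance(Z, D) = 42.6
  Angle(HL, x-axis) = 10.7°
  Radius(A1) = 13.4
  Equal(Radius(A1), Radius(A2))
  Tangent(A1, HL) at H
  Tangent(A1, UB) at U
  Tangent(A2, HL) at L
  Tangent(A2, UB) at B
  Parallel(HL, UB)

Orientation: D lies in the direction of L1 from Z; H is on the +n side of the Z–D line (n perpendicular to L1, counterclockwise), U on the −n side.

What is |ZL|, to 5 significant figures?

44.658

Tangency of A1 to both parallel lines with radius 13.4 puts H and U at Z ± 13.4·n: H = (-2.4879, 13.167), U = (2.4879, -13.167). Equal radii place L and B the same way about D: L = D + 13.4·n = (39.371, 21.076), B = D − 13.4·n = (44.347, -5.2576). Then |ZL| = |L − Z| = 44.658.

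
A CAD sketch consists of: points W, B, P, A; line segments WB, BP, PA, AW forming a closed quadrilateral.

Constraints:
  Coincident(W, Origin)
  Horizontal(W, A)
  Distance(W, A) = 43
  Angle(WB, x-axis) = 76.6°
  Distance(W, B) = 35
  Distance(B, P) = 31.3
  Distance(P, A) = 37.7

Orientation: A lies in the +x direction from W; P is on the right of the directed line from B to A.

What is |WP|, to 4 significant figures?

6.120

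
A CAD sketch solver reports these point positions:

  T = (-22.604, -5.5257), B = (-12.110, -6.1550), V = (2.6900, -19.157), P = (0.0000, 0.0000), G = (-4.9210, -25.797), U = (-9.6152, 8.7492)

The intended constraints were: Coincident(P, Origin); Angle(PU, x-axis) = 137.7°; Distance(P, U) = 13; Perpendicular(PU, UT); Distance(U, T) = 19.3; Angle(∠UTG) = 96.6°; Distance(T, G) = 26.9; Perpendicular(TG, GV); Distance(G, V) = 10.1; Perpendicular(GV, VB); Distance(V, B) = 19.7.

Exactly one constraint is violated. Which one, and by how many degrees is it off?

Perpendicular(GV, VB) — off by 7.60°.

P = (0.00, 0.00) ✓; PU at 137.7° ✓; |PU| = 13.00 ✓; ∠(PU, UT) = 90.00° ✓; |UT| = 19.30 ✓; ∠UTG = 96.60° ✓; |TG| = 26.90 ✓; ∠(TG, GV) = 90.00° ✓; |GV| = 10.10 ✓; ∠(GV, VB) = 97.60° ✗; |VB| = 19.70 ✓.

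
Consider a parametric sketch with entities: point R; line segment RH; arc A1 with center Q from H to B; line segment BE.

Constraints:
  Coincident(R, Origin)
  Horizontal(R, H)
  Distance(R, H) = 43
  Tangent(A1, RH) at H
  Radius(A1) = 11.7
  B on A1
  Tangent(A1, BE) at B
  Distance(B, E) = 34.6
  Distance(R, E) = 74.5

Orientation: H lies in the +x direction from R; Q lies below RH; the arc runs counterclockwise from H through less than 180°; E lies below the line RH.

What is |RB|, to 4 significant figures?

40.40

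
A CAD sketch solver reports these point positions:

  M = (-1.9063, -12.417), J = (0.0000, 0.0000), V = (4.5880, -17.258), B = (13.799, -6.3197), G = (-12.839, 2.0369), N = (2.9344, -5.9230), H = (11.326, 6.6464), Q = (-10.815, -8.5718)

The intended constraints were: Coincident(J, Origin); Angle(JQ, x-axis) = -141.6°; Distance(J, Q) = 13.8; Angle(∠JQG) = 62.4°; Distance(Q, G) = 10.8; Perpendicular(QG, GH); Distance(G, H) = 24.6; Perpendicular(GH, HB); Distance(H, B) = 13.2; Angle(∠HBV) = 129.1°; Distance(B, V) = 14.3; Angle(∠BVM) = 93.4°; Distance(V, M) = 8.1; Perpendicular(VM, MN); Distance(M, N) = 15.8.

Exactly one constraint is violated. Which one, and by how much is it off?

Distance(M, N) = 15.8 — off by 7.70.

J = (0.00, 0.00) ✓; JQ at -141.6° ✓; |JQ| = 13.80 ✓; ∠JQG = 62.40° ✓; |QG| = 10.80 ✓; ∠(QG, GH) = 90.00° ✓; |GH| = 24.60 ✓; ∠(GH, HB) = 90.00° ✓; |HB| = 13.20 ✓; ∠HBV = 129.1° ✓; |BV| = 14.30 ✓; ∠BVM = 93.40° ✓; |VM| = 8.100 ✓; ∠(VM, MN) = 90.00° ✓; |MN| = 8.100 ✗.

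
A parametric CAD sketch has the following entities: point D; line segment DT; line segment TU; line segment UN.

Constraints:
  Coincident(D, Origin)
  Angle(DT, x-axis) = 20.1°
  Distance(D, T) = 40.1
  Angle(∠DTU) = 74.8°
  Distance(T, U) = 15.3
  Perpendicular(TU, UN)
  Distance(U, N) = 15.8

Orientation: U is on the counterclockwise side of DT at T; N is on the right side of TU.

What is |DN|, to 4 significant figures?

54.71

∠DTU = 74.8°, so TU runs at 20.1° + (180° − 74.8°) = 125.3° from the x-axis; with |TU| = 15.3, U = T + 15.3·(cos 125.3°, sin 125.3°) = (28.82, 26.27). The perpendicularity gives UN at right angles to TU; with |UN| = 15.8 on the right of TU, N = U + 15.8·(0.8161, 0.5779) = (41.71, 35.40). Then |DN| = |N − D| = 54.71.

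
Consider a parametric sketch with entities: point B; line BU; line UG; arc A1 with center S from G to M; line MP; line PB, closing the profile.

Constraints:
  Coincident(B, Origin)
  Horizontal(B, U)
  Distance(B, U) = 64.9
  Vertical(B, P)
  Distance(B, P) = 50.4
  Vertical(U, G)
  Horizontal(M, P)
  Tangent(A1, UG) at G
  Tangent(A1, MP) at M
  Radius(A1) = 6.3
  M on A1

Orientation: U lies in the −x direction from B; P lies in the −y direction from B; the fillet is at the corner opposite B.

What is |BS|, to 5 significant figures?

73.340

B is at the origin; BU is horizontal with |BU| = 64.9 and U on the −x side, so U = (-64.900, 0.0000). BP is vertical with |BP| = 50.4 and P on the −y side, so P = (0.0000, -50.400). The virtual corner opposite B is at (-64.900, -50.400). Since A1 is tangent to UG there, SG ⟂ UG and A1 meets MP tangentially, so SM is at right angles to MP, with radius 6.3, so the center S sits 6.3 in from both sides at S = (-58.600, -44.100). Then |BS| = |S − B| = 73.340.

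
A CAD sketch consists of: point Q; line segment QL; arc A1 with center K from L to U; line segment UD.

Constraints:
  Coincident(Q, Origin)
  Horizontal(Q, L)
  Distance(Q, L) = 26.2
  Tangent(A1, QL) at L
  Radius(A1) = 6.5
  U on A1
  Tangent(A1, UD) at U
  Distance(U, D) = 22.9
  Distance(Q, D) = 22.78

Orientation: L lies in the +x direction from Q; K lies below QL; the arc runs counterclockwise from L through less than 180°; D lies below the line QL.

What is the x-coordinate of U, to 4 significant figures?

20.89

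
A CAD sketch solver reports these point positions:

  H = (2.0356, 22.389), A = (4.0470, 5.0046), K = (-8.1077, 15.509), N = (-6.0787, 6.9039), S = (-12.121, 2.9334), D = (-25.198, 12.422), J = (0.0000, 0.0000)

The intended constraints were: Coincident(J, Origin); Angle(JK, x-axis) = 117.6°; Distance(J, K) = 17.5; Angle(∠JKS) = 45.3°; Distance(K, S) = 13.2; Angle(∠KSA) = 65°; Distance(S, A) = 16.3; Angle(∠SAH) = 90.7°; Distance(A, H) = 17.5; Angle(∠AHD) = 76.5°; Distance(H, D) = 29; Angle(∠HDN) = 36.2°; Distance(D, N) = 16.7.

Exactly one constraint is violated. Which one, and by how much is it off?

Distance(D, N) = 16.7 — off by 3.20.

J = (0.00, 0.00) ✓; JK at 117.6° ✓; |JK| = 17.50 ✓; ∠JKS = 45.30° ✓; |KS| = 13.20 ✓; ∠KSA = 65.00° ✓; |SA| = 16.30 ✓; ∠SAH = 90.70° ✓; |AH| = 17.50 ✓; ∠AHD = 76.50° ✓; |HD| = 29.00 ✓; ∠HDN = 36.20° ✓; |DN| = 19.90 ✗.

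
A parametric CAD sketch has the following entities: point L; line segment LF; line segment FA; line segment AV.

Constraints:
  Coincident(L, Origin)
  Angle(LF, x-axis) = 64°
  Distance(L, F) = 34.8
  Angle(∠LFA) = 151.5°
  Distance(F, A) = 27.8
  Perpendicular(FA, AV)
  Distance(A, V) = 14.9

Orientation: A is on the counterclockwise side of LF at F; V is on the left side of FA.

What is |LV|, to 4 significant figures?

58.41

L is at the origin; LF runs at 64.0° with length 34.8, so F = 34.8·(cos 64.0°, sin 64.0°) = (15.26, 31.28). ∠LFA = 151.5°, so FA runs at 64.0° + (180° − 151.5°) = 92.50° from the x-axis; with |FA| = 27.8, A = F + 27.8·(cos 92.50°, sin 92.50°) = (14.04, 59.05). FA ⟂ AV; with |AV| = 14.9 on the left of FA, V = A + 14.9·(-0.9990, -0.04362) = (-0.8431, 58.40). Then |LV| = |V − L| = 58.41.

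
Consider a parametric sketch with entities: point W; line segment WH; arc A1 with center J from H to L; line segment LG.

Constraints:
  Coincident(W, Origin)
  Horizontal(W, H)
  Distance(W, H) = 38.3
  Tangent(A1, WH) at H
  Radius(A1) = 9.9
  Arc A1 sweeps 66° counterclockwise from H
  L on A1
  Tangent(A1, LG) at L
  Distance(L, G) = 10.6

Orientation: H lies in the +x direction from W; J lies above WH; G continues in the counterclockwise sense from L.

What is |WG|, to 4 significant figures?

53.95

W is at the origin; WH is horizontal with |WH| = 38.3 and H on the +x side, so H = (38.30, 0.000). Since A1 is tangent to WH there, JH ⟂ WH, so J = H + (0, 9.9) = (38.30, 9.900). On A1, H sits at bearing -90° from J; a 66° counterclockwise sweep puts L at bearing -24°, so L = J + 9.9·(cos -24°, sin -24°) = (47.34, 5.873). The tangent condition forces JL to be normal to LG, so LG runs along (−sin -24°, cos -24°); with |LG| = 10.6, G = (51.66, 15.56). Then |WG| = |G − W| = 53.95.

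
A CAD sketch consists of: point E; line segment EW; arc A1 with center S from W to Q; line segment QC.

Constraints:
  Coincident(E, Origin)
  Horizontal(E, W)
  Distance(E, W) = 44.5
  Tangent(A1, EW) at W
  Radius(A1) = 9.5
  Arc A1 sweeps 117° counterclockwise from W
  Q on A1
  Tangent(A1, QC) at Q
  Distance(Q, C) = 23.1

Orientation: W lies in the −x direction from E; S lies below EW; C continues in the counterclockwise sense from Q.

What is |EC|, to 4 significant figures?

54.66

E is at the origin; EW is horizontal with |EW| = 44.5 and W on the −x side, so W = (-44.50, 0.000). Tangency of A1 to EW means the radius SW is perpendicular to EW, so S = W + (0, -9.5) = (-44.50, -9.500). On A1, W sits at bearing 90° from S; a 117° counterclockwise sweep puts Q at bearing 207°, so Q = S + 9.5·(cos 207°, sin 207°) = (-52.96, -13.81). The tangent condition forces SQ to be normal to QC, so QC runs along (−sin 207°, cos 207°); with |QC| = 23.1, C = (-42.48, -34.40). Then |EC| = |C − E| = 54.66.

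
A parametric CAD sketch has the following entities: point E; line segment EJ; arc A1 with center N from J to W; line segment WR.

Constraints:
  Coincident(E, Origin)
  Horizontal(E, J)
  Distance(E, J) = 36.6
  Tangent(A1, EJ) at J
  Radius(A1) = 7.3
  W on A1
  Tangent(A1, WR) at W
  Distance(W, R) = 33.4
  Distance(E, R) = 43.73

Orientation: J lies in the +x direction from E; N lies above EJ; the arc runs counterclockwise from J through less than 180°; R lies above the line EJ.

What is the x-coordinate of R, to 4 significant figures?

21.60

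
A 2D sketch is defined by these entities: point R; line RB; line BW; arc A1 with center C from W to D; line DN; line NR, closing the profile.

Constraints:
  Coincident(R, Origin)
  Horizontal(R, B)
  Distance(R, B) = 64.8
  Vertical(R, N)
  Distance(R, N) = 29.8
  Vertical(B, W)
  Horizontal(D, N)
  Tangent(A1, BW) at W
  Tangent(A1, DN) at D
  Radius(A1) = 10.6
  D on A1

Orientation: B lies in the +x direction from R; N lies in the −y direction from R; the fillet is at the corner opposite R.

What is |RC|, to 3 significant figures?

57.5

R and N share the same x with |RN| = 29.8 and N on the −y side, so N = (0.00, -29.8). The virtual corner opposite R is at (64.8, -29.8). A1 meets BW tangentially, so CW is at right angles to BW and the tangent condition forces CD to be normal to DN, with radius 10.6, so the center C sits 10.6 in from both sides at C = (54.2, -19.2). Then |RC| = |C − R| = 57.5.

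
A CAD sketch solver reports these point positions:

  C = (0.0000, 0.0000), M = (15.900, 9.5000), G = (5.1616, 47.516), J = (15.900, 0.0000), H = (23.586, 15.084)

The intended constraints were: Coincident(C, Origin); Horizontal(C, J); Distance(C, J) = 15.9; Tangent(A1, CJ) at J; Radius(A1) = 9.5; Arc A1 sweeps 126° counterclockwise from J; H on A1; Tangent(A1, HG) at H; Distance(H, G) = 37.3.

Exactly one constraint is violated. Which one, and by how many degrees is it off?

Tangent(A1, HG) at H — off by 6.40°.

C = (0.00, 0.00) ✓; C.y = 0.00, J.y = 0.00 ✓; |CJ| = 15.90 ✓; ∠(MJ, JC) = 90.00° ✓; |MJ| = 9.500 ✓; bearing(M→H) − bearing(M→J) = 126.0° ✓; |MH| = 9.500 ✓; ∠(MH, HG) = 96.40° ✗; |HG| = 37.30 ✓.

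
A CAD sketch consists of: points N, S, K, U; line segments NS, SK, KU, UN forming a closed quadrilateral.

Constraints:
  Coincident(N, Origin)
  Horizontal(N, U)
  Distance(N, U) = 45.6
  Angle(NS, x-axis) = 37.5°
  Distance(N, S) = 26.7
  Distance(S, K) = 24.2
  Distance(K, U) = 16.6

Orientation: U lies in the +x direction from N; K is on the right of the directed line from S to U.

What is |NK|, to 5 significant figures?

30.833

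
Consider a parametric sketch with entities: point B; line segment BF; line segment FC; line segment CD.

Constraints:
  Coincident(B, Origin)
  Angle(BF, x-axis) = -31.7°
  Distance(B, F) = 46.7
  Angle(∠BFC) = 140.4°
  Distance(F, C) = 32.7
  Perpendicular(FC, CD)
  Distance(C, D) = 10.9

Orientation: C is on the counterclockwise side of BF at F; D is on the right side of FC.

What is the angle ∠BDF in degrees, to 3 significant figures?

12.2°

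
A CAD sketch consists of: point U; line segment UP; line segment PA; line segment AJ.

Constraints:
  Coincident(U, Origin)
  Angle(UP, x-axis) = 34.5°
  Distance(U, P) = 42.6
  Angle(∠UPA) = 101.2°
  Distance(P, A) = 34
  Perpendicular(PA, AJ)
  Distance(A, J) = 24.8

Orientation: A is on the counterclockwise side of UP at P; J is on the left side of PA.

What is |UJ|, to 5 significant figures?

45.560

U is at the origin; UP runs at 34.5° with length 42.6, so P = 42.6·(cos 34.5°, sin 34.5°) = (35.108, 24.129). ∠UPA = 101.2°, so PA runs at 34.5° + (180° − 101.2°) = 113.30° from the x-axis; with |PA| = 34.0, A = P + 34.0·(cos 113.30°, sin 113.30°) = (21.659, 55.356). The perpendicularity gives AJ at right angles to PA; with |AJ| = 24.8 on the left of PA, J = A + 24.8·(-0.91845, -0.39555) = (-1.1182, 45.547). Then |UJ| = |J − U| = 45.560.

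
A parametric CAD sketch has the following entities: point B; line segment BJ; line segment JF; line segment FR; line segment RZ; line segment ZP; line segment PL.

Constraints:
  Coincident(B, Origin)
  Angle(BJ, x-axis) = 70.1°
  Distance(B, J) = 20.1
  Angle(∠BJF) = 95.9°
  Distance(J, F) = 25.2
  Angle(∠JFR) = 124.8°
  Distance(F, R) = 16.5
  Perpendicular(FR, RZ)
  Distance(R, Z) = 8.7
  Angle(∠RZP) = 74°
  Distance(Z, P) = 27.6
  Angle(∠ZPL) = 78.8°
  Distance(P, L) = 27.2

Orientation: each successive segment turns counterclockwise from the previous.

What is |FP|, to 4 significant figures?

10.09

B is at the origin; BJ runs at 70.1° with length 20.1, so J = (6.842, 18.90). ∠BJF = 95.9° gives JF at 154.2° from the x-axis; with |JF| = 25.2, F = (-15.85, 29.87). ∠JFR = 124.8° gives FR at -150.6° from the x-axis; with |FR| = 16.5, R = (-30.22, 21.77). The perpendicularity gives RZ at right angles to FR, so RZ runs at -60.60°; with |RZ| = 8.7, Z = (-25.95, 14.19). ∠RZP = 74.0° gives ZP at 45.40° from the x-axis; with |ZP| = 27.6, P = (-6.571, 33.84). Then |FP| = |P − F| = 10.09.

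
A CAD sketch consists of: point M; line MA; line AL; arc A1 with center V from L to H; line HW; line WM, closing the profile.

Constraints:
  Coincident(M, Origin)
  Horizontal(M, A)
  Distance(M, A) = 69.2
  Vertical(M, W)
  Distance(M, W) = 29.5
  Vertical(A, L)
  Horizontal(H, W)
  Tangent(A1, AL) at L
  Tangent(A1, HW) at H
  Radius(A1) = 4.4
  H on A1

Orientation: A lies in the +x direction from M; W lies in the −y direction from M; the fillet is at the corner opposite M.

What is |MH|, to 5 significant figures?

71.199

M is at the origin; M and A share the same y with |MA| = 69.2 and A on the +x side, so A = (69.200, 0.0000). MW is vertical with |MW| = 29.5 and W on the −y side, so W = (0.0000, -29.500). The virtual corner opposite M is at (69.200, -29.500). Since A1 is tangent to AL there, VL ⟂ AL and A1 meets HW tangentially, so VH is at right angles to HW, with radius 4.4, so the center V sits 4.4 in from both sides at V = (64.800, -25.100). That places the tangent points at L = (69.200, -25.100) on AL and H = (64.800, -29.500) on HW. Then |MH| = |H − M| = 71.199.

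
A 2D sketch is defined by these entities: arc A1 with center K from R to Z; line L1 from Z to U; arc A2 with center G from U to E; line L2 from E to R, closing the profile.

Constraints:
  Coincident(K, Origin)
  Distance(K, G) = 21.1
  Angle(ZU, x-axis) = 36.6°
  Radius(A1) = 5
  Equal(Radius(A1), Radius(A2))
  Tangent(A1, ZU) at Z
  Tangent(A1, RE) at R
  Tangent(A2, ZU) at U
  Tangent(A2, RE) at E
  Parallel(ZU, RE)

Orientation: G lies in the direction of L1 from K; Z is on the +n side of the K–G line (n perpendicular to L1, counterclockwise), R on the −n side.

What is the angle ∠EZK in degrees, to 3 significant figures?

64.6°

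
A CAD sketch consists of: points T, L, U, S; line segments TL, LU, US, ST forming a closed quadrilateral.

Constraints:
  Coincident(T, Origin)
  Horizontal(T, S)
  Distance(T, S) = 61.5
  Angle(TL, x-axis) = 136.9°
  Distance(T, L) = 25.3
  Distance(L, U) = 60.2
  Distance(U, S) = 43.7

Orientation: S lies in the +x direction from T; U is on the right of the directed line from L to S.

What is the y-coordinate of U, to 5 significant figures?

-24.223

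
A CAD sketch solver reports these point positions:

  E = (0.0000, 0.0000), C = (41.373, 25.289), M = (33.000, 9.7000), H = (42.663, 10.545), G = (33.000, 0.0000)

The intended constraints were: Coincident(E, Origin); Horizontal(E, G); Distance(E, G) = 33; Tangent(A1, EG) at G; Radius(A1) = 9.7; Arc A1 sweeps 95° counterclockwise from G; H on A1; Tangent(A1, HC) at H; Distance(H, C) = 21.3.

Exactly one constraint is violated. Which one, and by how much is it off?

Distance(H, C) = 21.3 — off by 6.50.

E = (0.00, 0.00) ✓; E.y = 0.00, G.y = 0.00 ✓; |EG| = 33.00 ✓; ∠(MG, GE) = 90.00° ✓; |MG| = 9.700 ✓; bearing(M→H) − bearing(M→G) = 95.00° ✓; |MH| = 9.700 ✓; ∠(MH, HC) = 90.00° ✓; |HC| = 14.80 ✗.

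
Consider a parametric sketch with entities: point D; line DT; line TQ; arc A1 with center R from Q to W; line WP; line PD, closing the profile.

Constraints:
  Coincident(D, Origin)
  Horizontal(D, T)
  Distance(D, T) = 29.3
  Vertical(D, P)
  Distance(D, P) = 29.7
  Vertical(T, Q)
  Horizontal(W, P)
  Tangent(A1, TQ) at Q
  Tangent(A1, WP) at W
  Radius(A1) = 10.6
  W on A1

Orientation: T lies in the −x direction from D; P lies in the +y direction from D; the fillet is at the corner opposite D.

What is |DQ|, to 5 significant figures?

34.976

D is at the origin; D and T share the same y with |DT| = 29.3 and T on the −x side, so T = (-29.300, 0.0000). D and P share the same x with |DP| = 29.7 and P on the +y side, so P = (0.0000, 29.700). The virtual corner opposite D is at (-29.300, 29.700). Tangency of A1 to TQ means the radius RQ is perpendicular to TQ and tangency of A1 to WP means the radius RW is perpendicular to WP, with radius 10.6, so the center R sits 10.6 in from both sides at R = (-18.700, 19.100). That places the tangent points at Q = (-29.300, 19.100) on TQ and W = (-18.700, 29.700) on WP. Then |DQ| = |Q − D| = 34.976.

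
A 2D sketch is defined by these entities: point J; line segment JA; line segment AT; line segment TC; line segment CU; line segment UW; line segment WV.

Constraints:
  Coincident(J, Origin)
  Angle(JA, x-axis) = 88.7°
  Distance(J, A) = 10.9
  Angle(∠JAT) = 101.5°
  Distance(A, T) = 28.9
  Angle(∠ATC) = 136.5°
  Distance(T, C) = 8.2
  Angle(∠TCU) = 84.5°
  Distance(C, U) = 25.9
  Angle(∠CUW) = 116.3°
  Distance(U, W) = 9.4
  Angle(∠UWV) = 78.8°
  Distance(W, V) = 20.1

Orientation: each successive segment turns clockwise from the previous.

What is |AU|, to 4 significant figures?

27.32

J is at the origin; JA runs at 88.7° with length 10.9, so A = (0.2473, 10.90). ∠JAT = 101.5° gives AT at 10.20° from the x-axis; with |AT| = 28.9, T = (28.69, 16.01). ∠ATC = 136.5° gives TC at -33.30° from the x-axis; with |TC| = 8.2, C = (35.54, 11.51). ∠TCU = 84.5° gives CU at -128.8° from the x-axis; with |CU| = 25.9, U = (19.32, -8.672). Then |AU| = |U − A| = 27.32.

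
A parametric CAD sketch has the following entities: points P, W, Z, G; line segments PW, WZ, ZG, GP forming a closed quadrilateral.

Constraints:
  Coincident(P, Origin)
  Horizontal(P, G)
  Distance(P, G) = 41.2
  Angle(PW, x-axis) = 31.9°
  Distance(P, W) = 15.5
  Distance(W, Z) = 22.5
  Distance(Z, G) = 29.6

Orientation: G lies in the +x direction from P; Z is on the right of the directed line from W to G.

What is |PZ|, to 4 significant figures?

20.84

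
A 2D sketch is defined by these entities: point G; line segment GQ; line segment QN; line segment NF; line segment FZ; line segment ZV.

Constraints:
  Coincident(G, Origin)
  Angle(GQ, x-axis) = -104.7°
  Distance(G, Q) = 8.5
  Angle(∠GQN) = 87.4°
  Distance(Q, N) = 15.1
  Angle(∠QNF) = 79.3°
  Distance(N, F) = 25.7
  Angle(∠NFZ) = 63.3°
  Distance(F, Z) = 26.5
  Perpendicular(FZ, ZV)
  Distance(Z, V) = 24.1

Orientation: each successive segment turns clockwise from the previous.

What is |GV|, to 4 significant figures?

18.81

G is at the origin; GQ runs at -104.7° with length 8.5, so Q = (-2.157, -8.222). ∠GQN = 87.4° gives QN at 162.7° from the x-axis; with |QN| = 15.1, N = (-16.57, -3.731). ∠QNF = 79.3° gives NF at 62.00° from the x-axis; with |NF| = 25.7, F = (-4.508, 18.96). ∠NFZ = 63.3° gives FZ at -54.70° from the x-axis; with |FZ| = 26.5, Z = (10.80, -2.667). FZ is perpendicular to ZV, so ZV runs at -144.7°; with |ZV| = 24.1, V = (-8.864, -16.59). Then |GV| = |V − G| = 18.81.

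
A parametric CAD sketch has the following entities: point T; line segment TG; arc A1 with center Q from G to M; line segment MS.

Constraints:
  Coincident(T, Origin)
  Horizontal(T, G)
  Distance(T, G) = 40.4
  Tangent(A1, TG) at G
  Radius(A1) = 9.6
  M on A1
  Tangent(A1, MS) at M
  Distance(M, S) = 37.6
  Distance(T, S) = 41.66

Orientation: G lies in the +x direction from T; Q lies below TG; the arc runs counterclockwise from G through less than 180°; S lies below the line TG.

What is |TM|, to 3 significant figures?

32.3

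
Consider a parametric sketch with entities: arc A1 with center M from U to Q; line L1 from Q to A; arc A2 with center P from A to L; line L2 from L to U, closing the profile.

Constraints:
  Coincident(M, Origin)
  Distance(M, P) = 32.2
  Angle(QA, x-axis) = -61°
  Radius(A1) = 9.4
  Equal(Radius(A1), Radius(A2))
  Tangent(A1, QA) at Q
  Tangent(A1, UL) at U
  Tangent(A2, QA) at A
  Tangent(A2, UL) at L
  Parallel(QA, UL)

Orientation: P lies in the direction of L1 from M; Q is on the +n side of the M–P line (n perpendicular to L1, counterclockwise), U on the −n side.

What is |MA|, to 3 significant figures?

33.5

Tangency of A1 to both parallel lines with radius 9.4 puts Q and U at M ± 9.4·n: Q = (8.22, 4.56), U = (-8.22, -4.56). Equal radii place A and L the same way about P: A = P + 9.4·n = (23.8, -23.6), L = P − 9.4·n = (7.39, -32.7). Then |MA| = |A − M| = 33.5.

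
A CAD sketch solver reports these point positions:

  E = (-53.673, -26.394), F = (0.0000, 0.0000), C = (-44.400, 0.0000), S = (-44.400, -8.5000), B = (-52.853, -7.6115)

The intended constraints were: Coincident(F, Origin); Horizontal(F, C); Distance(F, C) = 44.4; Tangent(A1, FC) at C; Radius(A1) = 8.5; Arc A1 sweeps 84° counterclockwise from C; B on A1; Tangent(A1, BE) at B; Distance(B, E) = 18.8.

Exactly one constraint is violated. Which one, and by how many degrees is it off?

Tangent(A1, BE) at B — off by 3.50°.

F = (0.00, 0.00) ✓; F.y = 0.00, C.y = 0.00 ✓; |FC| = 44.40 ✓; ∠(SC, CF) = 90.00° ✓; |SC| = 8.500 ✓; bearing(S→B) − bearing(S→C) = 84.00° ✓; |SB| = 8.500 ✓; ∠(SB, BE) = 86.50° ✗; |BE| = 18.80 ✓.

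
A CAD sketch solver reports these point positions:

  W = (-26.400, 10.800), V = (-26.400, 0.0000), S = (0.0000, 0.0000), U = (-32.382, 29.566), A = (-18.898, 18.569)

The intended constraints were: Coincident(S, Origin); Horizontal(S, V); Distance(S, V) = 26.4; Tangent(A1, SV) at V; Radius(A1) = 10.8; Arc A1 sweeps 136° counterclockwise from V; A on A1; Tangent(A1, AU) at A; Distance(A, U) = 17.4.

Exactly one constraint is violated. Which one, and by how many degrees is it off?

Tangent(A1, AU) at A — off by 4.80°.

S = (0.00, 0.00) ✓; S.y = 0.00, V.y = 0.00 ✓; |SV| = 26.40 ✓; ∠(WV, VS) = 90.00° ✓; |WV| = 10.80 ✓; bearing(W→A) − bearing(W→V) = 136.0° ✓; |WA| = 10.80 ✓; ∠(WA, AU) = 85.20° ✗; |AU| = 17.40 ✓.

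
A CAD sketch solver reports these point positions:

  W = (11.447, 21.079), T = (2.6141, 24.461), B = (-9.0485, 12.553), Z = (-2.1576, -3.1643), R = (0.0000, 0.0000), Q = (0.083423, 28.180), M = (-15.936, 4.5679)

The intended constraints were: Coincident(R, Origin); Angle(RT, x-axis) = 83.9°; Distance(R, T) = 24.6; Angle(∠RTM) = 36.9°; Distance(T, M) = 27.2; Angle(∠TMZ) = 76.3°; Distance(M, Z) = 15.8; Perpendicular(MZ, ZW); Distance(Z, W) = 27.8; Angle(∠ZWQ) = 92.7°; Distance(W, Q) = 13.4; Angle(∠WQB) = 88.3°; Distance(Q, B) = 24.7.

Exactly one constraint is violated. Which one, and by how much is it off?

Distance(Q, B) = 24.7 — off by 6.60.

R = (0.00, 0.00) ✓; RT at 83.90° ✓; |RT| = 24.60 ✓; ∠RTM = 36.90° ✓; |TM| = 27.20 ✓; ∠TMZ = 76.30° ✓; |MZ| = 15.80 ✓; ∠(MZ, ZW) = 90.00° ✓; |ZW| = 27.80 ✓; ∠ZWQ = 92.70° ✓; |WQ| = 13.40 ✓; ∠WQB = 88.30° ✓; |QB| = 18.10 ✗.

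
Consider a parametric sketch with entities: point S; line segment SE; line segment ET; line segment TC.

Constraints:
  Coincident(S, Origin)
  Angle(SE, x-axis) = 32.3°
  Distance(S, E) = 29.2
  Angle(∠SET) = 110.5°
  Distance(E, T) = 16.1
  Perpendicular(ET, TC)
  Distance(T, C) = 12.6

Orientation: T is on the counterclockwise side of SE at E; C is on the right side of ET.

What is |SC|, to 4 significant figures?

47.84

∠SET = 110.5°, so ET runs at 32.3° + (180° − 110.5°) = 101.8° from the x-axis; with |ET| = 16.1, T = E + 16.1·(cos 101.8°, sin 101.8°) = (21.39, 31.36). ET ⟂ TC; with |TC| = 12.6 on the right of ET, C = T + 12.6·(0.9789, 0.2045) = (33.72, 33.94). Then |SC| = |C − S| = 47.84.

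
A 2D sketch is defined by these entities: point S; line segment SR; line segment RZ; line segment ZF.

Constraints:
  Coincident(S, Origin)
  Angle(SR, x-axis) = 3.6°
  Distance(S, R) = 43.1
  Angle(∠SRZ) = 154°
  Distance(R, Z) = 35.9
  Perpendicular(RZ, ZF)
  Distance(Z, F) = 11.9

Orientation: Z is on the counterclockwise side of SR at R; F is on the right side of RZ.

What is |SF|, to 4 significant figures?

80.74

S is at the origin; SR runs at 3.6° with length 43.1, so R = 43.1·(cos 3.6°, sin 3.6°) = (43.01, 2.706). ∠SRZ = 154.0°, so RZ runs at 3.6° + (180° − 154.0°) = 29.60° from the x-axis; with |RZ| = 35.9, Z = R + 35.9·(cos 29.60°, sin 29.60°) = (74.23, 20.44). RZ is perpendicular to ZF; with |ZF| = 11.9 on the right of RZ, F = Z + 11.9·(0.4939, -0.8695) = (80.11, 10.09). Then |SF| = |F − S| = 80.74.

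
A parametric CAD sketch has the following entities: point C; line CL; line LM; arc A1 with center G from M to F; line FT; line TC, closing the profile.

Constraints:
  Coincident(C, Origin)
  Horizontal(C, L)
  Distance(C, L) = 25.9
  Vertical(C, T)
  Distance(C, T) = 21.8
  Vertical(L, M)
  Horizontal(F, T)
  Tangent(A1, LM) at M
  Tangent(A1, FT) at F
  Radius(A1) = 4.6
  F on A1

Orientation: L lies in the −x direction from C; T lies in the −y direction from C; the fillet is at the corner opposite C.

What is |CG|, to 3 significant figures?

27.4

C is at the origin; CL is horizontal with |CL| = 25.9 and L on the −x side, so L = (-25.9, 0.00). CT is vertical with |CT| = 21.8 and T on the −y side, so T = (0.00, -21.8). The virtual corner opposite C is at (-25.9, -21.8). A1 meets LM tangentially, so GM is at right angles to LM and A1 meets FT tangentially, so GF is at right angles to FT, with radius 4.6, so the center G sits 4.6 in from both sides at G = (-21.3, -17.2). Then |CG| = |G − C| = 27.4.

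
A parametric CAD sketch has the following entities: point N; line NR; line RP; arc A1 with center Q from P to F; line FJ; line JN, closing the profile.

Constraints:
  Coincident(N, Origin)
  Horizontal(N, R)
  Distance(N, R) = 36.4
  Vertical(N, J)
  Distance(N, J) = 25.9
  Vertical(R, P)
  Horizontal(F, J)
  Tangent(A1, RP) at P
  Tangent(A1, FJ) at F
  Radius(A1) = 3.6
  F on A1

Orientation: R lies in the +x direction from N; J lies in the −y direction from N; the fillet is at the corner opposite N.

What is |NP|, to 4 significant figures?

42.69

N is at the origin; N and R share the same y with |NR| = 36.4 and R on the +x side, so R = (36.40, 0.000). NJ is vertical with |NJ| = 25.9 and J on the −y side, so J = (0.000, -25.90). The virtual corner opposite N is at (36.40, -25.90). The tangent condition forces QP to be normal to RP and since A1 is tangent to FJ there, QF ⟂ FJ, with radius 3.6, so the center Q sits 3.6 in from both sides at Q = (32.80, -22.30). That places the tangent points at P = (36.40, -22.30) on RP and F = (32.80, -25.90) on FJ. Then |NP| = |P − N| = 42.69.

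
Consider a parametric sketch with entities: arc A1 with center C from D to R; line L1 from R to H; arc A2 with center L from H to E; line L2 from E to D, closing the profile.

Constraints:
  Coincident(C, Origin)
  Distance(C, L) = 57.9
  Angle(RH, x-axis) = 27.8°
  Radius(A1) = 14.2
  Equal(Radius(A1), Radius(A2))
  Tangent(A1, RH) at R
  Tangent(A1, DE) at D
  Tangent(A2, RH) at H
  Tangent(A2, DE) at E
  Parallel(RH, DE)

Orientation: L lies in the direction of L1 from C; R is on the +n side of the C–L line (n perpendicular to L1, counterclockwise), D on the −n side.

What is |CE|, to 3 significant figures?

59.6

The slot axis is L1's direction at 27.8°, so u = (cos 27.8°, sin 27.8°) = (0.885, 0.466) and n = (−sin 27.8°, cos 27.8°) = (-0.466, 0.885). C is at the origin and L lies 57.9 along u from C, so L = 57.9·u = (51.2, 27.0). Tangency of A1 to both parallel lines with radius 14.2 puts R and D at C ± 14.2·n: R = (-6.62, 12.6), D = (6.62, -12.6). Equal radii place H and E the same way about L: H = L + 14.2·n = (44.6, 39.6), E = L − 14.2·n = (57.8, 14.4). Then |CE| = |E − C| = 59.6.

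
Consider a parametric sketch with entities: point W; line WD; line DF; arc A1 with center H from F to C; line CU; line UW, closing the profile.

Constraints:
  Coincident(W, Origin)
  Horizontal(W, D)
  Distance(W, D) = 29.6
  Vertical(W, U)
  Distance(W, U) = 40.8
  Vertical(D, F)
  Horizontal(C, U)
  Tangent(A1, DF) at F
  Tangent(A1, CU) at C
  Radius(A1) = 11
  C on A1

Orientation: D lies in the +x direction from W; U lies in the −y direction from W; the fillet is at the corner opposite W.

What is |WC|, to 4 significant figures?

44.84

W is at the origin; WD is horizontal with |WD| = 29.6 and D on the +x side, so D = (29.60, 0.000). W and U share the same x with |WU| = 40.8 and U on the −y side, so U = (0.000, -40.80). The virtual corner opposite W is at (29.60, -40.80). Tangency of A1 to DF means the radius HF is perpendicular to DF and since A1 is tangent to CU there, HC ⟂ CU, with radius 11.0, so the center H sits 11.0 in from both sides at H = (18.60, -29.80). That places the tangent points at F = (29.60, -29.80) on DF and C = (18.60, -40.80) on CU. Then |WC| = |C − W| = 44.84.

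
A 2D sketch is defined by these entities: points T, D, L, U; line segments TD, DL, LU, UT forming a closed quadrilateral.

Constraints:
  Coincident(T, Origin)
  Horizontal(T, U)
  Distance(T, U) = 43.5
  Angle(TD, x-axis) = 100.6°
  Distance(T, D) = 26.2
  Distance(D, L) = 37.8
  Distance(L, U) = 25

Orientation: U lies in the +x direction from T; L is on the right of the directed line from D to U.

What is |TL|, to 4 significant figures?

19.16

Checks: |DL| = 37.80 ✓; |LU| = 25.00 ✓.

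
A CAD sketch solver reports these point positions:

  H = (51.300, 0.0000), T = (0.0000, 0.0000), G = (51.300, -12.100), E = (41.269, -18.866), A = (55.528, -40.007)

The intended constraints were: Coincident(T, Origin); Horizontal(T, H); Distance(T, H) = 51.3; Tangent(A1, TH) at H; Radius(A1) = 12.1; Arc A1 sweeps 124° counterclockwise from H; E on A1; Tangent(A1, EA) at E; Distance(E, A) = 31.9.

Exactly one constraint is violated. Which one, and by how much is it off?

Distance(E, A) = 31.9 — off by 6.40.

T = (0.00, 0.00) ✓; T.y = 0.00, H.y = 0.00 ✓; |TH| = 51.30 ✓; ∠(GH, HT) = 90.00° ✓; |GH| = 12.10 ✓; bearing(G→E) − bearing(G→H) = 124.0° ✓; |GE| = 12.10 ✓; ∠(GE, EA) = 90.00° ✓; |EA| = 25.50 ✗.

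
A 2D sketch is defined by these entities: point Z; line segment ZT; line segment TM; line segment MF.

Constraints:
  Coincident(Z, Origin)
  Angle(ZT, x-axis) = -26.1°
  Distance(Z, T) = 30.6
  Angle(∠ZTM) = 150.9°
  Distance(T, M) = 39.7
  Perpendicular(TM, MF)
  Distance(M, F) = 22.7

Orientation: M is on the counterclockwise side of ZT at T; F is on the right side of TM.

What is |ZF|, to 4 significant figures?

76.33

Z is at the origin; ZT runs at -26.1° with length 30.6, so T = 30.6·(cos -26.1°, sin -26.1°) = (27.48, -13.46). ∠ZTM = 150.9°, so TM runs at -26.1° + (180° − 150.9°) = 3.000° from the x-axis; with |TM| = 39.7, M = T + 39.7·(cos 3.000°, sin 3.000°) = (67.13, -11.38). TM is perpendicular to MF; with |MF| = 22.7 on the right of TM, F = M + 22.7·(0.05234, -0.9986) = (68.31, -34.05). Then |ZF| = |F − Z| = 76.33.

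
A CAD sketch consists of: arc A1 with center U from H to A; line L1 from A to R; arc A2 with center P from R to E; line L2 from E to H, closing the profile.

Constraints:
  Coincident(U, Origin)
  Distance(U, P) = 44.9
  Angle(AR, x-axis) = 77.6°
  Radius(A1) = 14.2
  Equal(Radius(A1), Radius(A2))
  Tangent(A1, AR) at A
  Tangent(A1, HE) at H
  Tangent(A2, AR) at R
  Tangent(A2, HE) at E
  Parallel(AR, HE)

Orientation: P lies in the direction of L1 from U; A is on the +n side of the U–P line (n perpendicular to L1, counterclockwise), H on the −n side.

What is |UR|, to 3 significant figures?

47.1

The slot axis is L1's direction at 77.6°, so u = (cos 77.6°, sin 77.6°) = (0.215, 0.977) and n = (−sin 77.6°, cos 77.6°) = (-0.977, 0.215). U is at the origin and P lies 44.9 along u from U, so P = 44.9·u = (9.64, 43.9). Tangency of A1 to both parallel lines with radius 14.2 puts A and H at U ± 14.2·n: A = (-13.9, 3.05), H = (13.9, -3.05). Equal radii place R and E the same way about P: R = P + 14.2·n = (-4.23, 46.9), E = P − 14.2·n = (23.5, 40.8). Then |UR| = |R − U| = 47.1.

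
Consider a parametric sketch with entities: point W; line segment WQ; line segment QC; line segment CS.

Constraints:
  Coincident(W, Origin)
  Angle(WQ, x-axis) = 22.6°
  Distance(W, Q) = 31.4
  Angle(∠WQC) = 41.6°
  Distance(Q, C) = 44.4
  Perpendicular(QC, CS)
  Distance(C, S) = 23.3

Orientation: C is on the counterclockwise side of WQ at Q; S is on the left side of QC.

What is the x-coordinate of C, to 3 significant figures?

-13.0

W is at the origin; WQ runs at 22.6° with length 31.4, so Q = 31.4·(cos 22.6°, sin 22.6°) = (29.0, 12.1). ∠WQC = 41.6°, so QC runs at 22.6° + (180° − 41.6°) = 161° from the x-axis; with |QC| = 44.4, C = Q + 44.4·(cos 161°, sin 161°) = (-13.0, 26.5). So C.x = -13.0.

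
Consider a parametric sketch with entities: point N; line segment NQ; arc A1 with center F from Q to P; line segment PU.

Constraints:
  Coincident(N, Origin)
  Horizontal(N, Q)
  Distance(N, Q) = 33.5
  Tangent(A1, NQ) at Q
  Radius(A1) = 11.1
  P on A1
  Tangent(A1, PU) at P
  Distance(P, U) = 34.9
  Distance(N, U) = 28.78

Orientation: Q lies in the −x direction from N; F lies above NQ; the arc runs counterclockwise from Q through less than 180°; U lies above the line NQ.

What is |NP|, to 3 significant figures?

25.7

Checks: |FP| = 11.10 ✓; ∠(FP, PU) = 90.00° ✓; |PU| = 34.90 ✓; |NU| = 28.78 ✓.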